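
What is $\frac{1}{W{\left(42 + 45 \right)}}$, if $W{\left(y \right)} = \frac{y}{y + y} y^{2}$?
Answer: $\frac{2}{7569} \approx 0.00026424$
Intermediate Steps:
$W{\left(y \right)} = \frac{y^{2}}{2}$ ($W{\left(y \right)} = \frac{y}{2 y} y^{2} = y \frac{1}{2 y} y^{2} = \frac{y^{2}}{2}$)
$\frac{1}{W{\left(42 + 45 \right)}} = \frac{1}{\frac{1}{2} \left(42 + 45\right)^{2}} = \frac{1}{\frac{1}{2} \cdot 87^{2}} = \frac{1}{\frac{1}{2} \cdot 7569} = \frac{1}{\frac{7569}{2}} = \frac{2}{7569}$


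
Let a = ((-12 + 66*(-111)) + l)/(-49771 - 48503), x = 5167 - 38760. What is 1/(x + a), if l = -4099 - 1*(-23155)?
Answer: -16379/550221700 ≈ -2.9768e-5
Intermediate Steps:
l = 19056 (l = -4099 + 23155 = 19056)
x = -33593
a = -1953/16379 (a = ((-12 + 66*(-111)) + 19056)/(-49771 - 48503) = ((-12 - 7326) + 19056)/(-98274) = (-7338 + 19056)*(-1/98274) = 11718*(-1/98274) = -1953/16379 ≈ -0.11924)
1/(x + a) = 1/(-33593 - 1953/16379) = 1/(-550221700/16379) = -16379/550221700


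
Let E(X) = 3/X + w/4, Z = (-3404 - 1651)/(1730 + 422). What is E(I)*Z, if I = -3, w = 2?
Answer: 5055/4304 ≈ 1.1745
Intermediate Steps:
Z = -5055/2152 ≈ -2.3490
E(X) = ½ + 3/X (E(X) = 3/X + 2/4 = 3/X + 2*(¼) = 3/X + ½ = ½ + 3/X)
E(I)*Z = ((½)*(6 - 3)/(-3))*(-5055/2152) = ((½)*(-⅓)*3)*(-5055/2152) = -½*(-5055/2152) = 5055/4304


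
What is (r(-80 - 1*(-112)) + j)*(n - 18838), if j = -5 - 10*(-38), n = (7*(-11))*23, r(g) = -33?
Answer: -7048278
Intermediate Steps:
n = -1771 (n = -77*23 = -1771)
j = 375 (j = -5 + 380 = 375)
(r(-80 - 1*(-112)) + j)*(n - 18838) = (-33 + 375)*(-1771 - 18838) = 342*(-20609) = -7048278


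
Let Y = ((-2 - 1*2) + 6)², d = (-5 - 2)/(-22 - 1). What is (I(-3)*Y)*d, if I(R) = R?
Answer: -84/23 ≈ -3.6522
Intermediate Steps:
d = 7/23 (d = -7/(-23) = -7*(-1/23) = 7/23 ≈ 0.30435)
Y = 4 (Y = ((-2 - 2) + 6)² = (-4 + 6)² = 2² = 4)
(I(-3)*Y)*d = -3*4*(7/23) = -12*7/23 = -84/23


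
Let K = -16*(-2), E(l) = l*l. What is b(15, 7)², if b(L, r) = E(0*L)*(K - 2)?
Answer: 0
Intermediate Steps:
E(l) = l²
K = 32 (K = -4*(-8) = 32)
b(L, r) = 0 (b(L, r) = (0*L)²*(32 - 2) = 0²*30 = 0*30 = 0)
b(15, 7)² = 0² = 0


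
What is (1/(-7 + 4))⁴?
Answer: 1/81 ≈ 0.012346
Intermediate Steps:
(1/(-7 + 4))⁴ = (1/(-3))⁴ = (-⅓)⁴ = 1/81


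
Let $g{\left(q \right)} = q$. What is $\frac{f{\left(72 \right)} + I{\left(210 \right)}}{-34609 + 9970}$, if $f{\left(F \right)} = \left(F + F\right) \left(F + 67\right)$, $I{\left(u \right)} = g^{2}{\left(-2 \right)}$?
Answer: $- \frac{20020}{24639} \approx -0.81253$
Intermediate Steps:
$I{\left(u \right)} = 4$ ($I{\left(u \right)} = \left(-2\right)^{2} = 4$)
$f{\left(F \right)} = 2 F \left(67 + F\right)$
$\frac{f{\left(72 \right)} + I{\left(210 \right)}}{-34609 + 9970} = \frac{2 \cdot 72 \left(67 + 72\right) + 4}{-34609 + 9970} = \frac{2 \cdot 72 \cdot 139 + 4}{-24639} = \left(20016 + 4\right) \left(- \frac{1}{24639}\right) = 20020 \left(- \frac{1}{24639}\right) = - \frac{20020}{24639}$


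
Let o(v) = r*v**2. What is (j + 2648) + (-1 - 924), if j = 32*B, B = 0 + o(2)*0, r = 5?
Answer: 1723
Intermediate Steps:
o(v) = 5*v**2
B = 0 (B = 0 + (5*2**2)*0 = 0 + (5*4)*0 = 0 + 20*0 = 0 + 0 = 0)
j = 0 (j = 32*0 = 0)
(j + 2648) + (-1 - 924) = (0 + 2648) + (-1 - 924) = 2648 - 925 = 1723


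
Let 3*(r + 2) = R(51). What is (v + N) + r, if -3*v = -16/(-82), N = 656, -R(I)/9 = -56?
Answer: 101098/123 ≈ 821.93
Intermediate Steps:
R(I) = 504 (R(I) = -9*(-56) = 504)
r = 166 (r = -2 + (1/3)*504 = -2 + 168 = 166)
v = -8/123 (v = -(-16)/(3*(-82)) = -(-1)*(-16)/246 = -1/3*8/41 = -8/123 ≈ -0.065041)
(v + N) + r = (-8/123 + 656) + 166 = 80680/123 + 166 = 101098/123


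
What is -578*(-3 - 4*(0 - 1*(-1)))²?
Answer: -28322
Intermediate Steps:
-578*(-3 - 4*(0 - 1*(-1)))² = -578*(-3 - 4*(0 + 1))² = -578*(-3 - 4*1)² = -578*(-3 - 4)² = -578*(-7)² = -578*49 = -28322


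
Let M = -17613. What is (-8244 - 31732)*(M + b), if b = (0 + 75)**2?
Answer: 479232288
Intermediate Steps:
b = 5625 (b = 75**2 = 5625)
(-8244 - 31732)*(M + b) = (-8244 - 31732)*(-17613 + 5625) = -39976*(-11988) = 479232288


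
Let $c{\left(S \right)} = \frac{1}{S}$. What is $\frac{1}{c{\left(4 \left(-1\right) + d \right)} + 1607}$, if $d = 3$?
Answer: $\frac{1}{1606} \approx 0.00062266$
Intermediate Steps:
$\frac{1}{c{\left(4 \left(-1\right) + d \right)} + 1607} = \frac{1}{\frac{1}{4 \left(-1\right) + 3} + 1607} = \frac{1}{\frac{1}{-4 + 3} + 1607} = \frac{1}{\frac{1}{-1} + 1607} = \frac{1}{-1 + 1607} = \frac{1}{1606}$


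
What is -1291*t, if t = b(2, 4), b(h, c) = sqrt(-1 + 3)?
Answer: -1291*sqrt(2) ≈ -1825.8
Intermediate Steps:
b(h, c) = sqrt(2)
t = sqrt(2) ≈ 1.4142
-1291*t = -1291*sqrt(2)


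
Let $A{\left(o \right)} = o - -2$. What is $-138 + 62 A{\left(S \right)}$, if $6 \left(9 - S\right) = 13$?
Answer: $\frac{1229}{3} \approx 409.67$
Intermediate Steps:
$S = \frac{41}{6}$ ($S = 9 - \frac{13}{6} = \frac{41}{6} \approx 6.8333$)
$A{\left(o \right)} = 2 + o$ ($A{\left(o \right)} = o + 2 = 2 + o$)
$-138 + 62 A{\left(S \right)} = -138 + 62 \left(2 + \frac{41}{6}\right) = -138 + 62 \cdot \frac{53}{6} = -138 + \frac{1643}{3} = \frac{1229}{3}$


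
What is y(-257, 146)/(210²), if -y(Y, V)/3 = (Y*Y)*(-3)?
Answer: 66049/4900 ≈ 13.479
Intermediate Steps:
y(Y, V) = 9*Y² (y(Y, V) = -3*Y*Y*(-3) = -3*Y²*(-3) = -(-9)*Y² = 9*Y²)
y(-257, 146)/(210²) = (9*(-257)²)/(210²) = (9*66049)/44100 = 594441*(1/44100) = 66049/4900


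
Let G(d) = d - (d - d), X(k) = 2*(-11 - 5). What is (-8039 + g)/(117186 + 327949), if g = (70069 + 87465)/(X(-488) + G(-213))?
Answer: -2127089/109058075 ≈ -0.019504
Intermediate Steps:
X(k) = -32 (X(k) = 2*(-16) = -32)
G(d) = d (G(d) = d - 1*0 = d + 0 = d)
g = -157534/245 (g = (70069 + 87465)/(-32 - 213) = 157534/(-245) = 157534*(-1/245) = -157534/245 ≈ -643.00)
(-8039 + g)/(117186 + 327949) = (-8039 - 157534/245)/(117186 + 327949) = -2127089/245/445135 = -2127089/245*1/445135 = -2127089/109058075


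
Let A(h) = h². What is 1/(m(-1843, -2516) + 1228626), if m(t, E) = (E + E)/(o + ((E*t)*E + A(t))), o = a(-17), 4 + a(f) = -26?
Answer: 11663265189/14329790856105346 ≈ 8.1392e-7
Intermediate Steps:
a(f) = -30 (a(f) = -4 - 26 = -30)
o = -30
m(t, E) = 2*E/(-30 + t² + t*E²) (m(t, E) = (E + E)/(-30 + ((E*t)*E + t²)) = (2*E)/(-30 + (t*E² + t²)) = (2*E)/(-30 + (t² + t*E²)) = (2*E)/(-30 + t² + t*E²) = 2*E/(-30 + t² + t*E²))
1/(m(-1843, -2516) + 1228626) = 1/(2*(-2516)/(-30 + (-1843)² - 1843*(-2516)²) + 1228626) = 1/(2*(-2516)/(-30 + 3396649 - 1843*6330256) + 1228626) = 1/(2*(-2516)/(-30 + 3396649 - 11666661808) + 1228626) = 1/(2*(-2516)/(-11663265189) + 1228626) = 1/(2*(-2516)*(-1/11663265189) + 1228626) = 1/(5032/11663265189 + 1228626) = 1/(14329790856105346/11663265189) = 11663265189/14329790856105346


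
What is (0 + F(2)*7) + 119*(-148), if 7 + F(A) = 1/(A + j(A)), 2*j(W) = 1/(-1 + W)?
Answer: -88291/5 ≈ -17658.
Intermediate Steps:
j(W) = 1/(2*(-1 + W))
F(A) = -7 + 1/(A + 1/(2*(-1 + A)))
(0 + F(2)*7) + 119*(-148) = (0 + ((-9 - 14*2² + 16*2)/(1 - 2*2 + 2*2²))*7) + 119*(-148) = (0 + ((-9 - 14*4 + 32)/(1 - 4 + 2*4))*7) - 17612 = (0 + ((-9 - 56 + 32)/(1 - 4 + 8))*7) - 17612 = (0 + (-33/5)*7) - 17612 = (0 + ((⅕)*(-33))*7) - 17612 = (0 - 33/5*7) - 17612 = (0 - 231/5) - 17612 = -231/5 - 17612 = -88291/5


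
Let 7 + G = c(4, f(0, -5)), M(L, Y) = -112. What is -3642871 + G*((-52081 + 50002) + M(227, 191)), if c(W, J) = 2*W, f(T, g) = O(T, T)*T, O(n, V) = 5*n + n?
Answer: -3645062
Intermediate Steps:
O(n, V) = 6*n
f(T, g) = 6*T**2 (f(T, g) = (6*T)*T = 6*T**2)
G = 1 (G = -7 + 2*4 = -7 + 8 = 1)
-3642871 + G*((-52081 + 50002) + M(227, 191)) = -3642871 + 1*((-52081 + 50002) - 112) = -3642871 + 1*(-2079 - 112) = -3642871 + 1*(-2191) = -3642871 - 2191 = -3645062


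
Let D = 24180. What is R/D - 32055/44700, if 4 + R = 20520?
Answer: 473251/3602820 ≈ 0.13136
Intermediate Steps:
R = 20516 (R = -4 + 20520 = 20516)
R/D - 32055/44700 = 20516/24180 - 32055/44700 = 20516*(1/24180) - 32055*1/44700 = 5129/6045 - 2137/2980 = 473251/3602820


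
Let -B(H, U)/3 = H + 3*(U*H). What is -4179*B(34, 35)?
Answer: 45183348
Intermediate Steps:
B(H, U) = -3*H - 9*H*U (B(H, U) = -3*(H + 3*(U*H)) = -3*(H + 3*(H*U)) = -3*(H + 3*H*U) = -3*H - 9*H*U)
-4179*B(34, 35) = -(-12537)*34*(1 + 3*35) = -(-12537)*34*(1 + 105) = -(-12537)*34*106 = -4179*(-10812) = 45183348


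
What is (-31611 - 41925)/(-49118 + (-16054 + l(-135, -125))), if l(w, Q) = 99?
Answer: 24512/21691 ≈ 1.1301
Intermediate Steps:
(-31611 - 41925)/(-49118 + (-16054 + l(-135, -125))) = (-31611 - 41925)/(-49118 + (-16054 + 99)) = -73536/(-49118 - 15955) = -73536/(-65073) = -73536*(-1/65073) = 24512/21691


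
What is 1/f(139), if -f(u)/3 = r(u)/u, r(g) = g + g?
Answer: -⅙ ≈ -0.16667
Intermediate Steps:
r(g) = 2*g
f(u) = -6 (f(u) = -3*2*u/u = -3*2 = -6)
1/f(139) = 1/(-6) = -⅙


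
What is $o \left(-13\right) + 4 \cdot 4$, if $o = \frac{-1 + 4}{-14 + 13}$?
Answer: $55$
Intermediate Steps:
$o = -3$ ($o = \frac{3}{-1} = 3 \left(-1\right) = -3$)
$o \left(-13\right) + 4 \cdot 4 = \left(-3\right) \left(-13\right) + 4 \cdot 4 = 39 + 16 = 55$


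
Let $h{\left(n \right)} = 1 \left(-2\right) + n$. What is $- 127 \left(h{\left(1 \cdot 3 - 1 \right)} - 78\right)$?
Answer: $9906$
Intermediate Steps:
$h{\left(n \right)} = -2 + n$
$- 127 \left(h{\left(1 \cdot 3 - 1 \right)} - 78\right) = - 127 \left(\left(-2 + \left(1 \cdot 3 - 1\right)\right) - 78\right) = - 127 \left(\left(-2 + \left(3 - 1\right)\right) - 78\right) = - 127 \left(\left(-2 + 2\right) - 78\right) = - 127 \left(0 - 78\right) = \left(-127\right) \left(-78\right) = 9906$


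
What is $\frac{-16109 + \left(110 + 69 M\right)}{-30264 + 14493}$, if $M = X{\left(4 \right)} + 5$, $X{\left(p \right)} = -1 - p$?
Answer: $\frac{5333}{5257} \approx 1.0145$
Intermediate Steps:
$M = 0$ ($M = \left(-1 - 4\right) + 5 = -5 + 5 = 0$)
$\frac{-16109 + \left(110 + 69 M\right)}{-30264 + 14493} = \frac{-16109 + \left(110 + 69 \cdot 0\right)}{-30264 + 14493} = \frac{-16109 + \left(110 + 0\right)}{-15771} = \left(-16109 + 110\right) \left(- \frac{1}{15771}\right) = \left(-15999\right) \left(- \frac{1}{15771}\right) = \frac{5333}{5257}$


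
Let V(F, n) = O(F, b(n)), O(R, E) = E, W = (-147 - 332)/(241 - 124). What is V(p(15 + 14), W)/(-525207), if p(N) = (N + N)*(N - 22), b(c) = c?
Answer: 479/61449219 ≈ 7.7951e-6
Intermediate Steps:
W = -479/117 ≈ -4.0940
p(N) = 2*N*(-22 + N) (p(N) = (2*N)*(-22 + N) = 2*N*(-22 + N))
V(F, n) = n
V(p(15 + 14), W)/(-525207) = -479/117/(-525207) = -479/117*(-1/525207) = 479/61449219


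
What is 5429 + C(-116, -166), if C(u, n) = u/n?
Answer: 450665/83 ≈ 5429.7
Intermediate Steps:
5429 + C(-116, -166) = 5429 - 116/(-166) = 5429 - 116*(-1/166) = 5429 + 58/83 = 450665/83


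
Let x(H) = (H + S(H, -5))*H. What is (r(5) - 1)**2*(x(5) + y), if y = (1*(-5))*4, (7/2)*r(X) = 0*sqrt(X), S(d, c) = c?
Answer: -20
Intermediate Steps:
r(X) = 0 (r(X) = 2*(0*sqrt(X))/7 = (2/7)*0 = 0)
y = -20 (y = -5*4 = -20)
x(H) = H*(-5 + H) (x(H) = (H - 5)*H = (-5 + H)*H = H*(-5 + H))
(r(5) - 1)**2*(x(5) + y) = (0 - 1)**2*(5*(-5 + 5) - 20) = (-1)**2*(5*0 - 20) = 1*(0 - 20) = 1*(-20) = -20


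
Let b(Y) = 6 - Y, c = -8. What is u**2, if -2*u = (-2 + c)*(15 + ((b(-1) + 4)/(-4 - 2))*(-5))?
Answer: 525625/36 ≈ 14601.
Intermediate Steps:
u = 725/6 (u = -(-2 - 8)*(15 + (((6 - 1*(-1)) + 4)/(-4 - 2))*(-5))/2 = -(-5)*(15 + (((6 + 1) + 4)/(-6))*(-5)) = -(-5)*(15 + ((7 + 4)*(-1/6))*(-5)) = -(-5)*(15 + (11*(-1/6))*(-5)) = -(-5)*(15 - 11/6*(-5)) = -(-5)*(15 + 55/6) = -(-5)*145/6 = -1/2*(-725/3) = 725/6 ≈ 120.83)
u**2 = (725/6)**2 = 525625/36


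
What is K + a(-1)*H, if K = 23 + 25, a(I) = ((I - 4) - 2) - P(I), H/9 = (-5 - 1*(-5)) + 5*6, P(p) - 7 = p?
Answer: -3462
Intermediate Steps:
P(p) = 7 + p
H = 270 (H = 9*((-5 - 1*(-5)) + 5*6) = 9*((-5 + 5) + 30) = 9*(0 + 30) = 9*30 = 270)
a(I) = -13 (a(I) = ((I - 4) - 2) - (7 + I) = ((-4 + I) - 2) + (-7 - I) = (-6 + I) + (-7 - I) = -13)
K = 48
K + a(-1)*H = 48 - 13*270 = 48 - 3510 = -3462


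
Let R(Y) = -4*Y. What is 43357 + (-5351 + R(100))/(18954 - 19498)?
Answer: 23591959/544 ≈ 43368.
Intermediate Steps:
43357 + (-5351 + R(100))/(18954 - 19498) = 43357 + (-5351 - 4*100)/(18954 - 19498) = 43357 + (-5351 - 400)/(-544) = 43357 - 5751*(-1/544) = 43357 + 5751/544 = 23591959/544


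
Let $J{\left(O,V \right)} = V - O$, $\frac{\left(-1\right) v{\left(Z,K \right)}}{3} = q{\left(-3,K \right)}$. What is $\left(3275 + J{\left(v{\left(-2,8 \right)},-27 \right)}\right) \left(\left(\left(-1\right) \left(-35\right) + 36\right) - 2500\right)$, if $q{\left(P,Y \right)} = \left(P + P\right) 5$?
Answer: $-7670782$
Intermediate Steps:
$q{\left(P,Y \right)} = 10 P$ ($q{\left(P,Y \right)} = 2 P 5 = 10 P$)
$v{\left(Z,K \right)} = 90$ ($v{\left(Z,K \right)} = - 3 \cdot 10 \left(-3\right) = \left(-3\right) \left(-30\right) = 90$)
$\left(3275 + J{\left(v{\left(-2,8 \right)},-27 \right)}\right) \left(\left(\left(-1\right) \left(-35\right) + 36\right) - 2500\right) = \left(3275 - 117\right) \left(\left(\left(-1\right) \left(-35\right) + 36\right) - 2500\right) = \left(3275 - 117\right) \left(\left(35 + 36\right) - 2500\right) = \left(3275 - 117\right) \left(71 - 2500\right) = 3158 \left(-2429\right) = -7670782$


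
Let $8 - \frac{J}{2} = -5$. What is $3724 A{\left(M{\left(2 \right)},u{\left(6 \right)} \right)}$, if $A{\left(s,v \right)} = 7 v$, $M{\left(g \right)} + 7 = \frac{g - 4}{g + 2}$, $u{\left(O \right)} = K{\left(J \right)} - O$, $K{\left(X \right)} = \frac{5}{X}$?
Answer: $- \frac{1968134}{13} \approx -1.514 \cdot 10^{5}$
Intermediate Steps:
$J = 26$ ($J = 16 - -10 = 16 + 10 = 26$)
$u{\left(O \right)} = \frac{5}{26} - O$
$M{\left(g \right)} = -7 + \frac{-4 + g}{2 + g}$ ($M{\left(g \right)} = -7 + \frac{g - 4}{g + 2} = -7 + \frac{-4 + g}{2 + g}$)
$3724 A{\left(M{\left(2 \right)},u{\left(6 \right)} \right)} = 3724 \cdot 7 \left(\frac{5}{26} - 6\right) = 3724 \cdot 7 \left(- \frac{151}{26}\right) = 3724 \left(- \frac{1057}{26}\right) = - \frac{1968134}{13}$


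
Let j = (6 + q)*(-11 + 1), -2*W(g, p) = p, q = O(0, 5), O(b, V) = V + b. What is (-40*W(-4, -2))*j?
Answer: 4400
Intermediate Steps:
q = 5 (q = 5 + 0 = 5)
W(g, p) = -p/2
j = -110 (j = (6 + 5)*(-11 + 1) = 11*(-10) = -110)
(-40*W(-4, -2))*j = -(-20)*(-2)*(-110) = -40*1*(-110) = -40*(-110) = 4400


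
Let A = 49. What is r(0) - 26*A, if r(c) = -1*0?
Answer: -1274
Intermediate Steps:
r(c) = 0
r(0) - 26*A = 0 - 26*49 = 0 - 1274 = -1274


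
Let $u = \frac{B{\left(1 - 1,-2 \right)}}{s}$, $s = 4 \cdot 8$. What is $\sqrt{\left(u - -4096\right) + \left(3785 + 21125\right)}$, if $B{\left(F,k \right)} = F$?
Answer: $\sqrt{29006} \approx 170.31$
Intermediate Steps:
$s = 32$
$u = 0$ ($u = \frac{1 - 1}{32} = 0 \cdot \frac{1}{32} = 0$)
$\sqrt{\left(u - -4096\right) + \left(3785 + 21125\right)} = \sqrt{\left(0 - -4096\right) + \left(3785 + 21125\right)} = \sqrt{\left(0 + 4096\right) + 24910} = \sqrt{4096 + 24910} = \sqrt{29006}$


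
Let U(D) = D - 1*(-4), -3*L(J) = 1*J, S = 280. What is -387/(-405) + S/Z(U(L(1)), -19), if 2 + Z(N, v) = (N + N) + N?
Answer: 481/15 ≈ 32.067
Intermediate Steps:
L(J) = -J/3
U(D) = 4 + D (U(D) = D + 4 = 4 + D)
Z(N, v) = -2 + 3*N (Z(N, v) = -2 + ((N + N) + N) = -2 + (2*N + N) = -2 + 3*N)
-387/(-405) + S/Z(U(L(1)), -19) = -387/(-405) + 280/(-2 + 3*(4 - 1/3*1)) = -387*(-1/405) + 280/(-2 + 3*(4 - 1/3)) = 43/45 + 280/(-2 + 3*(11/3)) = 43/45 + 280/(-2 + 11) = 43/45 + 280/9 = 481/15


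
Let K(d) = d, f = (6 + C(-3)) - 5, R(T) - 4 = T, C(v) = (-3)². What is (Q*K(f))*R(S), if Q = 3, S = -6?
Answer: -60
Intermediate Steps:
C(v) = 9
R(T) = 4 + T
f = 10 (f = (6 + 9) - 5 = 15 - 5 = 10)
(Q*K(f))*R(S) = (3*10)*(4 - 6) = 30*(-2) = -60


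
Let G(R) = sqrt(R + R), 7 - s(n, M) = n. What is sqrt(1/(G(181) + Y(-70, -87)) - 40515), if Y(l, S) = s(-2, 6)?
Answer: sqrt(-364634 - 40515*sqrt(362))/sqrt(9 + sqrt(362)) ≈ 201.28*I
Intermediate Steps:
s(n, M) = 7 - n
Y(l, S) = 9 (Y(l, S) = 7 - 1*(-2) = 7 + 2 = 9)
G(R) = sqrt(2)*sqrt(R) (G(R) = sqrt(2*R) = sqrt(2)*sqrt(R))
sqrt(1/(G(181) + Y(-70, -87)) - 40515) = sqrt(1/(sqrt(2)*sqrt(181) + 9) - 40515) = sqrt(1/(sqrt(362) + 9) - 40515) = sqrt(1/(9 + sqrt(362)) - 40515) = sqrt(-40515 + 1/(9 + sqrt(362)))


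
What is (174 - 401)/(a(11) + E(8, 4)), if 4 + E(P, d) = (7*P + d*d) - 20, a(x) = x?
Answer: -227/59 ≈ -3.8475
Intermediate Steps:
E(P, d) = -24 + d² + 7*P (E(P, d) = -4 + ((7*P + d*d) - 20) = -4 + ((7*P + d²) - 20) = -4 + ((d² + 7*P) - 20) = -4 + (-20 + d² + 7*P) = -24 + d² + 7*P)
(174 - 401)/(a(11) + E(8, 4)) = (174 - 401)/(11 + (-24 + 4² + 7*8)) = -227/(11 + (-24 + 16 + 56)) = -227/(11 + 48) = -227/59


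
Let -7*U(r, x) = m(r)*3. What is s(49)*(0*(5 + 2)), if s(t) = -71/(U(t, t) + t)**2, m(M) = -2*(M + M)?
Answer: 0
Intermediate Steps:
m(M) = -4*M
U(r, x) = 12*r/7 (U(r, x) = -(-4*r)*3/7 = -(-12)*r/7 = 12*r/7)
s(t) = -3479/(361*t**2) (s(t) = -71/(12*t/7 + t)**2 = -71*49/(361*t**2) = -3479/(361*t**2))
s(49)*(0*(5 + 2)) = (-3479/361/49**2)*(0*(5 + 2)) = (-3479/361*1/2401)*(0*7) = -71/17689*0 = 0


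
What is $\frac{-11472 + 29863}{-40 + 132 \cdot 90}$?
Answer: $\frac{18391}{11840} \approx 1.5533$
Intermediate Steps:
$\frac{-11472 + 29863}{-40 + 132 \cdot 90} = \frac{18391}{-40 + 11880} = \frac{18391}{11840}$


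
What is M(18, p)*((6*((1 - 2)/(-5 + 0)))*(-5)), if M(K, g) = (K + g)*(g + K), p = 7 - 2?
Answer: -3174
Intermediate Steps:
p = 5
M(K, g) = (K + g)² (M(K, g) = (K + g)*(K + g) = (K + g)²)
M(18, p)*((6*((1 - 2)/(-5 + 0)))*(-5)) = (18 + 5)²*((6*((1 - 2)/(-5 + 0)))*(-5)) = 23²*((6*(-1/(-5)))*(-5)) = 529*((6*(-1*(-⅕)))*(-5)) = 529*((6*(⅕))*(-5)) = 529*((6/5)*(-5)) = 529*(-6) = -3174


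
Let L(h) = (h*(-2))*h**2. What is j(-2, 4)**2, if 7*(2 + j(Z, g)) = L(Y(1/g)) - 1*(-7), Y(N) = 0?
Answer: 1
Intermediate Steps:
L(h) = -2*h**3 (L(h) = (-2*h)*h**2 = -2*h**3)
j(Z, g) = -1 (j(Z, g) = -2 + (-2*0**3 - 1*(-7))/7 = -2 + (-2*0 + 7)/7 = -2 + (0 + 7)/7 = -2 + (1/7)*7 = -2 + 1 = -1)
j(-2, 4)**2 = (-1)**2 = 1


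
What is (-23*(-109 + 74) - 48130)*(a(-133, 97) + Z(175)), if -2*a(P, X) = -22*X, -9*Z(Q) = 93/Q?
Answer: -353450864/7 ≈ -5.0493e+7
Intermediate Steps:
Z(Q) = -31/(3*Q)
a(P, X) = 11*X (a(P, X) = -(-11)*X = 11*X)
(-23*(-109 + 74) - 48130)*(a(-133, 97) + Z(175)) = (-23*(-109 + 74) - 48130)*(11*97 - 31/3/175) = (-23*(-35) - 48130)*(1067 - 31/3*1/175) = (805 - 48130)*(1067 - 31/525) = -47325*560144/525 = -353450864/7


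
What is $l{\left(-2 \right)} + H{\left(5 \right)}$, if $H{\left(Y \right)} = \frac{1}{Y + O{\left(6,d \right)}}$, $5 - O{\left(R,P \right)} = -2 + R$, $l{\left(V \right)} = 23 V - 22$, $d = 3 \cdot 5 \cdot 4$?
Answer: $- \frac{407}{6} \approx -67.833$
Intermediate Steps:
$d = 60$ ($d = 15 \cdot 4 = 60$)
$l{\left(V \right)} = -22 + 23 V$
$O{\left(R,P \right)} = 7 - R$ ($O{\left(R,P \right)} = 5 - \left(-2 + R\right) = 7 - R$)
$H{\left(Y \right)} = \frac{1}{1 + Y}$ ($H{\left(Y \right)} = \frac{1}{Y + \left(7 - 6\right)} = \frac{1}{Y + 1} = \frac{1}{1 + Y}$)
$l{\left(-2 \right)} + H{\left(5 \right)} = \left(-22 + 23 \left(-2\right)\right) + \frac{1}{1 + 5} = \left(-22 - 46\right) + \frac{1}{6} = -68 + \frac{1}{6} = - \frac{407}{6}$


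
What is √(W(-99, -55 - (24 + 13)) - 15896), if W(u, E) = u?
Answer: I*√15995 ≈ 126.47*I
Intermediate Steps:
√(W(-99, -55 - (24 + 13)) - 15896) = √(-99 - 15896) = √(-15995) = I*√15995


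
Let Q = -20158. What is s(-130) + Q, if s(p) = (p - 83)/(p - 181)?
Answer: -6268925/311 ≈ -20157.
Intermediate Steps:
s(p) = (-83 + p)/(-181 + p)
s(-130) + Q = (-83 - 130)/(-181 - 130) - 20158 = -213/(-311) - 20158 = -1/311*(-213) - 20158 = 213/311 - 20158 = -6268925/311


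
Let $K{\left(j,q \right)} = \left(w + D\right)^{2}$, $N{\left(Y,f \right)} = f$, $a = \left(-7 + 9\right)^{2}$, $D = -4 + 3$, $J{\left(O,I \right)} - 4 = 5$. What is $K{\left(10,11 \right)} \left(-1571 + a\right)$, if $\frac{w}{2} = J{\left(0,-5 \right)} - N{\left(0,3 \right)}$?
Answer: $-189607$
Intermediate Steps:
$J{\left(O,I \right)} = 9$ ($J{\left(O,I \right)} = 4 + 5 = 9$)
$D = -1$
$a = 4$ ($a = 2^{2} = 4$)
$w = 12$ ($w = 2 \left(9 - 3\right) = 2 \cdot 6 = 12$)
$K{\left(j,q \right)} = 121$ ($K{\left(j,q \right)} = \left(12 - 1\right)^{2} = 11^{2} = 121$)
$K{\left(10,11 \right)} \left(-1571 + a\right) = 121 \left(-1571 + 4\right) = 121 \left(-1567\right) = -189607$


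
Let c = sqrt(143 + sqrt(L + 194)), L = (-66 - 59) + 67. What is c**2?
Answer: 143 + 2*sqrt(34) ≈ 154.66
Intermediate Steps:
L = -58 (L = -125 + 67 = -58)
c = sqrt(143 + 2*sqrt(34)) (c = sqrt(143 + sqrt(-58 + 194)) = sqrt(143 + sqrt(136)) = sqrt(143 + 2*sqrt(34)) ≈ 12.436)
c**2 = (sqrt(143 + 2*sqrt(34)))**2 = 143 + 2*sqrt(34)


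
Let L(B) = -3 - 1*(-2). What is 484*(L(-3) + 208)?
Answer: 100188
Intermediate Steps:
L(B) = -1 (L(B) = -3 + 2 = -1)
484*(L(-3) + 208) = 484*(-1 + 208) = 484*207 = 100188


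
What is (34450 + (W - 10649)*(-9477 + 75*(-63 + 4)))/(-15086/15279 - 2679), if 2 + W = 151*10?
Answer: -1942153904328/40947527 ≈ -47430.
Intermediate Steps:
W = 1508 (W = -2 + 151*10 = -2 + 1510 = 1508)
(34450 + (W - 10649)*(-9477 + 75*(-63 + 4)))/(-15086/15279 - 2679) = (34450 + (1508 - 10649)*(-9477 + 75*(-63 + 4)))/(-15086/15279 - 2679) = (34450 - 9141*(-9477 + 75*(-59)))/(-15086*1/15279 - 2679) = (34450 - 9141*(-9477 - 4425))/(-15086/15279 - 2679) = (34450 - 9141*(-13902))/(-40947527/15279) = (34450 + 127078182)*(-15279/40947527) = 127112632*(-15279/40947527) = -1942153904328/40947527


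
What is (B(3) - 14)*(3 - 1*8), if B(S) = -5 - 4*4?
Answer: 175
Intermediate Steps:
B(S) = -21 (B(S) = -5 - 16 = -21)
(B(3) - 14)*(3 - 1*8) = (-21 - 14)*(3 - 1*8) = -35*(3 - 8) = -35*(-5) = 175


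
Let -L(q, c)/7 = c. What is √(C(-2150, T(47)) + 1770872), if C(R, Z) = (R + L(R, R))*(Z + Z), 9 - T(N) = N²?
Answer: 2*I*√13747282 ≈ 7415.5*I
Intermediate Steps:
L(q, c) = -7*c
T(N) = 9 - N²
C(R, Z) = -12*R*Z (C(R, Z) = (R - 7*R)*(Z + Z) = (-6*R)*(2*Z) = -12*R*Z)
√(C(-2150, T(47)) + 1770872) = √(-12*(-2150)*(9 - 1*47²) + 1770872) = √(-12*(-2150)*(9 - 1*2209) + 1770872) = √(-12*(-2150)*(9 - 2209) + 1770872) = √(-12*(-2150)*(-2200) + 1770872) = √(-56760000 + 1770872) = √(-54989128) = 2*I*√13747282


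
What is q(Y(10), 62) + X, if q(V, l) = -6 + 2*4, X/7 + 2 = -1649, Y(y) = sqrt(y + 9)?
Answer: -11555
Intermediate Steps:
Y(y) = sqrt(9 + y)
X = -11557 (X = -14 + 7*(-1649) = -14 - 11543 = -11557)
q(V, l) = 2 (q(V, l) = -6 + 8 = 2)
q(Y(10), 62) + X = 2 - 11557 = -11555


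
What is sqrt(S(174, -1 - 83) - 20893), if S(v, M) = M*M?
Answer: I*sqrt(13837) ≈ 117.63*I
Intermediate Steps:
S(v, M) = M**2
sqrt(S(174, -1 - 83) - 20893) = sqrt((-1 - 83)**2 - 20893) = sqrt((-84)**2 - 20893) = sqrt(7056 - 20893) = sqrt(-13837) = I*sqrt(13837)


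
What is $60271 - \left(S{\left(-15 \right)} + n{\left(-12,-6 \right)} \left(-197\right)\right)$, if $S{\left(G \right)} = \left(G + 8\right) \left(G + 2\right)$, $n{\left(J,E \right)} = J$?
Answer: $57816$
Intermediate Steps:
$S{\left(G \right)} = \left(2 + G\right) \left(8 + G\right)$ ($S{\left(G \right)} = \left(8 + G\right) \left(2 + G\right) = \left(2 + G\right) \left(8 + G\right)$)
$60271 - \left(S{\left(-15 \right)} + n{\left(-12,-6 \right)} \left(-197\right)\right) = 60271 - \left(\left(16 + \left(-15\right)^{2} + 10 \left(-15\right)\right) - -2364\right) = 60271 - \left(\left(16 + 225 - 150\right) + 2364\right) = 60271 - \left(91 + 2364\right) = 60271 - 2455 = 57816$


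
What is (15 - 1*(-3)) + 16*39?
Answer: 642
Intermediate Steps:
(15 - 1*(-3)) + 16*39 = (15 + 3) + 624 = 18 + 624 = 642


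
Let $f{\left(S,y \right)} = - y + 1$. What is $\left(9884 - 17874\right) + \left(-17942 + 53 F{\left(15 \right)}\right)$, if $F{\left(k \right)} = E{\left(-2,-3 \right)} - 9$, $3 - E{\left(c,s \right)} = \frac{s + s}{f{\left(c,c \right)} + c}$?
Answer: $-25932$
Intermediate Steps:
$f{\left(S,y \right)} = 1 - y$
$E{\left(c,s \right)} = 3 - 2 s$ ($E{\left(c,s \right)} = 3 - \frac{s + s}{\left(1 - c\right) + c} = 3 - \frac{2 s}{1} = 3 - 2 s 1 = 3 - 2 s$)
$F{\left(k \right)} = 0$ ($F{\left(k \right)} = \left(3 - -6\right) - 9 = \left(3 + 6\right) - 9 = 9 - 9 = 0$)
$\left(9884 - 17874\right) + \left(-17942 + 53 F{\left(15 \right)}\right) = \left(9884 - 17874\right) + \left(-17942 + 53 \cdot 0\right) = -7990 + \left(-17942 + 0\right) = -7990 - 17942 = -25932$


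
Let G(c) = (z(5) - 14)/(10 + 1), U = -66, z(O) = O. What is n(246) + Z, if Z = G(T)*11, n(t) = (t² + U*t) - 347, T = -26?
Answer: 43924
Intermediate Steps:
G(c) = -9/11 (G(c) = (5 - 14)/(10 + 1) = -9/11)
n(t) = -347 + t² - 66*t (n(t) = (t² - 66*t) - 347 = -347 + t² - 66*t)
Z = -9 (Z = -9/11*11 = -9)
n(246) + Z = (-347 + 246² - 66*246) - 9 = (-347 + 60516 - 16236) - 9 = 43933 - 9 = 43924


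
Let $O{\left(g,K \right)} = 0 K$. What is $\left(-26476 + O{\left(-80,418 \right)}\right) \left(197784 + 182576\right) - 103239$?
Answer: $-10070514599$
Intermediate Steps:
$O{\left(g,K \right)} = 0$
$\left(-26476 + O{\left(-80,418 \right)}\right) \left(197784 + 182576\right) - 103239 = \left(-26476 + 0\right) \left(197784 + 182576\right) - 103239 = \left(-26476\right) 380360 - 103239 = -10070411360 - 103239 = -10070514599$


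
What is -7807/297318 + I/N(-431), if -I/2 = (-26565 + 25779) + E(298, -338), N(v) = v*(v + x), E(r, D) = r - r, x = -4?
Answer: -332103833/18580888410 ≈ -0.017873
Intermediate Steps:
E(r, D) = 0
N(v) = v*(-4 + v) (N(v) = v*(v - 4) = v*(-4 + v))
I = 1572 (I = -2*((-26565 + 25779) + 0) = -2*(-786 + 0) = -2*(-786) = 1572)
-7807/297318 + I/N(-431) = -7807/297318 + 1572/((-431*(-4 - 431))) = -7807*1/297318 + 1572/((-431*(-435))) = -7807/297318 + 1572/187485 = -7807/297318 + 1572*(1/187485) = -7807/297318 + 524/62495 = -332103833/18580888410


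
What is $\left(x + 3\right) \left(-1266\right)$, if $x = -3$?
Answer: $0$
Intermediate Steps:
$\left(x + 3\right) \left(-1266\right) = \left(-3 + 3\right) \left(-1266\right) = 0 \left(-1266\right) = 0$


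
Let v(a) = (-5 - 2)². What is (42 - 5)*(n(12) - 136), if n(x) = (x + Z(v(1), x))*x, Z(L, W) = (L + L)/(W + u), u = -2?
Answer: 23236/5 ≈ 4647.2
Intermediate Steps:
v(a) = 49 (v(a) = (-7)² = 49)
Z(L, W) = 2*L/(-2 + W) (Z(L, W) = (L + L)/(W - 2) = (2*L)/(-2 + W) = 2*L/(-2 + W))
n(x) = x*(x + 98/(-2 + x)) (n(x) = (x + 2*49/(-2 + x))*x = (x + 98/(-2 + x))*x = x*(x + 98/(-2 + x)))
(42 - 5)*(n(12) - 136) = (42 - 5)*(12*(98 + 12*(-2 + 12))/(-2 + 12) - 136) = 37*(12*(98 + 12*10)/10 - 136) = 37*(12*(⅒)*(98 + 120) - 136) = 37*(12*(⅒)*218 - 136) = 37*(1308/5 - 136) = 37*(628/5) = 23236/5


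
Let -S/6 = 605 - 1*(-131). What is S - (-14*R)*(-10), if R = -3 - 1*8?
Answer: -2876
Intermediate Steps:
R = -11 (R = -3 - 8 = -11)
S = -4416 (S = -6*(605 - 1*(-131)) = -6*(605 + 131) = -6*736 = -4416)
S - (-14*R)*(-10) = -4416 - (-14*(-11))*(-10) = -4416 - 154*(-10) = -4416 - 1*(-1540) = -4416 + 1540 = -2876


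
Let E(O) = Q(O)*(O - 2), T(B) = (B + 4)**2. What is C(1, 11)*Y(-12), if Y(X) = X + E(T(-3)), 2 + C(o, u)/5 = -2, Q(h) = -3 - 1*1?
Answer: 160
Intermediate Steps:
Q(h) = -4 (Q(h) = -3 - 1 = -4)
T(B) = (4 + B)**2
C(o, u) = -20 (C(o, u) = -10 + 5*(-2) = -10 - 10 = -20)
E(O) = 8 - 4*O (E(O) = -4*(O - 2) = -4*(-2 + O) = 8 - 4*O)
Y(X) = 4 + X (Y(X) = X + (8 - 4*(4 - 3)**2) = X + (8 - 4*1**2) = X + (8 - 4*1) = X + (8 - 4) = X + 4 = 4 + X)
C(1, 11)*Y(-12) = -20*(4 - 12) = -20*(-8) = 160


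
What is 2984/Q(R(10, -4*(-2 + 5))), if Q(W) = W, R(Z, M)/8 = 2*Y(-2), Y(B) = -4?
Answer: -373/8 ≈ -46.625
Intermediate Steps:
R(Z, M) = -64 (R(Z, M) = 8*(2*(-4)) = 8*(-8) = -64)
2984/Q(R(10, -4*(-2 + 5))) = 2984/(-64) = 2984*(-1/64) = -373/8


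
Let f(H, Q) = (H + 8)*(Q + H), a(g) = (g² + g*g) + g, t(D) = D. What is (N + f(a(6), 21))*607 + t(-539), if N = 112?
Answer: 5235443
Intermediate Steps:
a(g) = g + 2*g² (a(g) = (g² + g²) + g = 2*g² + g = g + 2*g²)
f(H, Q) = (8 + H)*(H + Q)
(N + f(a(6), 21))*607 + t(-539) = (112 + ((6*(1 + 2*6))² + 8*(6*(1 + 2*6)) + 8*21 + (6*(1 + 2*6))*21))*607 - 539 = (112 + ((6*(1 + 12))² + 8*(6*(1 + 12)) + 168 + (6*(1 + 12))*21))*607 - 539 = (112 + ((6*13)² + 8*(6*13) + 168 + (6*13)*21))*607 - 539 = (112 + (78² + 8*78 + 168 + 78*21))*607 - 539 = (112 + (6084 + 624 + 168 + 1638))*607 - 539 = (112 + 8514)*607 - 539 = 8626*607 - 539 = 5235982 - 539 = 5235443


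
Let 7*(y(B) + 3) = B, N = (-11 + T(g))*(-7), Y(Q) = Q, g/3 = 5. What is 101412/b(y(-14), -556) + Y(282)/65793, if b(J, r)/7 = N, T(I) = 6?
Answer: 317727086/767585 ≈ 413.93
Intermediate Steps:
g = 15 (g = 3*5 = 15)
N = 35 (N = (-11 + 6)*(-7) = -5*(-7) = 35)
y(B) = -3 + B/7
b(J, r) = 245 (b(J, r) = 7*35 = 245)
101412/b(y(-14), -556) + Y(282)/65793 = 101412/245 + 282/65793 = 101412*(1/245) + 282*(1/65793) = 101412/245 + 94/21931 = 317727086/767585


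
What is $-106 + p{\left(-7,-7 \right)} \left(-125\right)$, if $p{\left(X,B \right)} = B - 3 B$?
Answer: $-1856$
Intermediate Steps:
$p{\left(X,B \right)} = - 2 B$
$-106 + p{\left(-7,-7 \right)} \left(-125\right) = -106 + \left(-2\right) \left(-7\right) \left(-125\right) = -106 + 14 \left(-125\right) = -106 - 1750 = -1856$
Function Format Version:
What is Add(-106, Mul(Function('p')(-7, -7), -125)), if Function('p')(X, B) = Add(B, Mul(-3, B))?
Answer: -1856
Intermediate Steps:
Function('p')(X, B) = Mul(-2, B)
Add(-106, Mul(Function('p')(-7, -7), -125)) = Add(-106, Mul(Mul(-2, -7), -125)) = Add(-106, Mul(14, -125)) = Add(-106, -1750) = -1856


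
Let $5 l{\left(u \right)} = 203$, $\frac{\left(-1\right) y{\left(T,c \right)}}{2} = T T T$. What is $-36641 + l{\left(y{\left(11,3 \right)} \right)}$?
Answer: $- \frac{183002}{5} \approx -36600.0$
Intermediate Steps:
$y{\left(T,c \right)} = - 2 T^{3}$ ($y{\left(T,c \right)} = - 2 T T T = - 2 T^{2} T = - 2 T^{3}$)
$l{\left(u \right)} = \frac{203}{5}$ ($l{\left(u \right)} = \frac{1}{5} \cdot 203 = \frac{203}{5}$)
$-36641 + l{\left(y{\left(11,3 \right)} \right)} = -36641 + \frac{203}{5} = - \frac{183002}{5}$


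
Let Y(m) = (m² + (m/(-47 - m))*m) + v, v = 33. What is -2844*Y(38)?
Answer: -352943244/85 ≈ -4.1523e+6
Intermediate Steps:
Y(m) = 33 + m² + m²/(-47 - m) (Y(m) = (m² + (m/(-47 - m))*m) + 33 = (m² + m²/(-47 - m)) + 33 = 33 + m² + m²/(-47 - m))
-2844*Y(38) = -2844*(1551 + 38³ + 33*38 + 46*38²)/(47 + 38) = -2844*(1551 + 54872 + 1254 + 46*1444)/85 = -2844*(1551 + 54872 + 1254 + 66424)/85 = -2844*124101/85 = -352943244/85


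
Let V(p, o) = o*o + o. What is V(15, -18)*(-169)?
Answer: -51714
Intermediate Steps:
V(p, o) = o + o² (V(p, o) = o² + o = o + o²)
V(15, -18)*(-169) = -18*(1 - 18)*(-169) = -18*(-17)*(-169) = 306*(-169) = -51714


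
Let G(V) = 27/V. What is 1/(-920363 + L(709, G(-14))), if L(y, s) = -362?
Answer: -1/920725 ≈ -1.0861e-6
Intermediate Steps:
1/(-920363 + L(709, G(-14))) = 1/(-920363 - 362) = 1/(-920725) = -1/920725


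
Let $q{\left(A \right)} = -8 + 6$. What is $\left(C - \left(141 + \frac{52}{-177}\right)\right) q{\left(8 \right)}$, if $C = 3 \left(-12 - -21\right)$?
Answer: $\frac{40252}{177} \approx 227.41$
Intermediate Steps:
$q{\left(A \right)} = -2$
$C = 27$ ($C = 3 \left(-12 + 21\right) = 3 \cdot 9 = 27$)
$\left(C - \left(141 + \frac{52}{-177}\right)\right) q{\left(8 \right)} = \left(27 - \left(141 + \frac{52}{-177}\right)\right) \left(-2\right) = \left(27 - \frac{24905}{177}\right) \left(-2\right) = \left(- \frac{20126}{177}\right) \left(-2\right) = \frac{40252}{177}$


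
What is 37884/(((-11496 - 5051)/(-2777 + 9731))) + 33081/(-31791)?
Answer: -2791912689361/175348559 ≈ -15922.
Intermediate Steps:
37884/(((-11496 - 5051)/(-2777 + 9731))) + 33081/(-31791) = 37884/((-16547/6954)) + 33081*(-1/31791) = 37884/((-16547*1/6954)) - 11027/10597 = 37884/(-16547/6954) - 11027/10597 = 37884*(-6954/16547) - 11027/10597 = -263445336/16547 - 11027/10597 = -2791912689361/175348559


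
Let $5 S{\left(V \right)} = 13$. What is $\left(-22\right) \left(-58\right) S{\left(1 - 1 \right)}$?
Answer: $\frac{16588}{5} \approx 3317.6$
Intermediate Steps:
$S{\left(V \right)} = \frac{13}{5}$ ($S{\left(V \right)} = \frac{1}{5} \cdot 13 = \frac{13}{5}$)
$\left(-22\right) \left(-58\right) S{\left(1 - 1 \right)} = \left(-22\right) \left(-58\right) \frac{13}{5} = 1276 \cdot \frac{13}{5} = \frac{16588}{5}$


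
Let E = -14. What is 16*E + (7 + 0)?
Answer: -217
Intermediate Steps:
16*E + (7 + 0) = 16*(-14) + (7 + 0) = -224 + 7 = -217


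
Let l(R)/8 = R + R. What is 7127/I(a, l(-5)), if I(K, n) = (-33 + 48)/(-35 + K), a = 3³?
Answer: -57016/15 ≈ -3801.1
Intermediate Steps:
l(R) = 16*R (l(R) = 8*(R + R) = 8*(2*R) = 16*R)
a = 27
I(K, n) = 15/(-35 + K)
7127/I(a, l(-5)) = 7127/((15/(-35 + 27))) = 7127/((15/(-8))) = 7127/((15*(-⅛))) = 7127/(-15/8) = 7127*(-8/15) = -57016/15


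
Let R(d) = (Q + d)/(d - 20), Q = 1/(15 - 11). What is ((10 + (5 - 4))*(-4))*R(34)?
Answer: -1507/14 ≈ -107.64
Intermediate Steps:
Q = 1/4 ≈ 0.25000
R(d) = (1/4 + d)/(-20 + d) (R(d) = (1/4 + d)/(d - 20) = (1/4 + d)/(-20 + d))
((10 + (5 - 4))*(-4))*R(34) = ((10 + (5 - 4))*(-4))*((1/4 + 34)/(-20 + 34)) = ((10 + 1)*(-4))*((137/4)/14) = (11*(-4))*((1/14)*(137/4)) = -44*137/56 = -1507/14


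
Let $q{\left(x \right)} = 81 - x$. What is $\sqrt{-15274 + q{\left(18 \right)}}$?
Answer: $i \sqrt{15211} \approx 123.33 i$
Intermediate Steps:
$\sqrt{-15274 + q{\left(18 \right)}} = \sqrt{-15274 + \left(81 - 18\right)} = \sqrt{-15274 + 63} = \sqrt{-15211} = i \sqrt{15211}$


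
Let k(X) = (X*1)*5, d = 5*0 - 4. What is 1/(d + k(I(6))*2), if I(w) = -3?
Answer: -1/34 ≈ -0.029412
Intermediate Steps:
d = -4 (d = 0 - 4 = -4)
k(X) = 5*X (k(X) = X*5 = 5*X)
1/(d + k(I(6))*2) = 1/(-4 + (5*(-3))*2) = 1/(-4 - 15*2) = 1/(-4 - 30) = 1/(-34) = -1/34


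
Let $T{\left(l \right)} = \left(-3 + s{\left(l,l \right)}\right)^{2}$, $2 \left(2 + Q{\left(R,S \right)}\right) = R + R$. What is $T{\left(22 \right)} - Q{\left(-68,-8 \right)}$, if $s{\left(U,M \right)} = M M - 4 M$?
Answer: $154519$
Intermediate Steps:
$Q{\left(R,S \right)} = -2 + R$ ($Q{\left(R,S \right)} = -2 + \frac{R + R}{2} = -2 + \frac{2 R}{2} = -2 + R$)
$s{\left(U,M \right)} = M^{2} - 4 M$
$T{\left(l \right)} = \left(-3 + l \left(-4 + l\right)\right)^{2}$
$T{\left(22 \right)} - Q{\left(-68,-8 \right)} = \left(-3 + 22 \left(-4 + 22\right)\right)^{2} - \left(-2 - 68\right) = \left(-3 + 22 \cdot 18\right)^{2} - -70 = \left(-3 + 396\right)^{2} + 70 = 393^{2} + 70 = 154449 + 70 = 154519$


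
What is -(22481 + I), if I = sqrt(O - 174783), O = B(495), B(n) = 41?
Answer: -22481 - I*sqrt(174742) ≈ -22481.0 - 418.02*I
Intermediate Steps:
O = 41
I = I*sqrt(174742) (I = sqrt(41 - 174783) = sqrt(-174742) = I*sqrt(174742) ≈ 418.02*I)
-(22481 + I) = -(22481 + I*sqrt(174742)) = -22481 - I*sqrt(174742)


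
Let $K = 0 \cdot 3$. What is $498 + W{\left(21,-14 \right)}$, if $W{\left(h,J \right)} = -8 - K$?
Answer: $490$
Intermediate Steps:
$K = 0$
$W{\left(h,J \right)} = -8$ ($W{\left(h,J \right)} = -8 - 0 = -8 + 0 = -8$)
$498 + W{\left(21,-14 \right)} = 498 - 8 = 490$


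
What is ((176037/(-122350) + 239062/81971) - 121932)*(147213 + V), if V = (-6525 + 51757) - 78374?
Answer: -139492831584095465317/10029151850 ≈ -1.3909e+10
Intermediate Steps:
V = -33142 (V = 45232 - 78374 = -33142)
((176037/(-122350) + 239062/81971) - 121932)*(147213 + V) = ((176037/(-122350) + 239062/81971) - 121932)*(147213 - 33142) = ((176037*(-1/122350) + 239062*(1/81971)) - 121932)*114071 = ((-176037/122350 + 239062/81971) - 121932)*114071 = (14819306773/10029151850 - 121932)*114071 = -1222859724067427/10029151850*114071 = -139492831584095465317/10029151850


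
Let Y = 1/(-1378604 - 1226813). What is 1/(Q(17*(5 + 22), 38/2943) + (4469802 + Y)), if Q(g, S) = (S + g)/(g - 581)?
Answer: 935464552182/4181337806679159043 ≈ 2.2372e-7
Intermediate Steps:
Y = -1/2605417 (Y = 1/(-2605417) = -1/2605417 ≈ -3.8382e-7)
Q(g, S) = (S + g)/(-581 + g)
1/(Q(17*(5 + 22), 38/2943) + (4469802 + Y)) = 1/((38/2943 + 17*(5 + 22))/(-581 + 17*(5 + 22)) + (4469802 - 1/2605417)) = 1/((38*(1/2943) + 17*27)/(-581 + 17*27) + 11645698117433/2605417) = 1/((38/2943 + 459)/(-581 + 459) + 11645698117433/2605417) = 1/((1350875/2943)/(-122) + 11645698117433/2605417) = 1/(-1/122*1350875/2943 + 11645698117433/2605417) = 1/(-1350875/359046 + 11645698117433/2605417) = 1/(4181337806679159043/935464552182) = 935464552182/4181337806679159043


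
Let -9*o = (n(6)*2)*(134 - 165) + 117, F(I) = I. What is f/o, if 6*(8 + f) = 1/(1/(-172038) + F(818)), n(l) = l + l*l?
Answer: -3377363973/116662751807 ≈ -0.028950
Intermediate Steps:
n(l) = l + l²
o = 829/3 (o = -(((6*(1 + 6))*2)*(134 - 165) + 117)/9 = -(((6*7)*2)*(-31) + 117)/9 = -((42*2)*(-31) + 117)/9 = -(84*(-31) + 117)/9 = -(-2604 + 117)/9 = -⅑*(-2487) = 829/3 ≈ 276.33)
f = -1125787991/140727083 (f = -8 + 1/(6*(1/(-172038) + 818)) = -8 + 1/(6*(-1/172038 + 818)) = -8 + 1/(6*(140727083/172038)) = -8 + (⅙)*(172038/140727083) = -8 + 28673/140727083 = -1125787991/140727083 ≈ -7.9998)
f/o = -1125787991/(140727083*829/3) = -1125787991/140727083*3/829 = -3377363973/116662751807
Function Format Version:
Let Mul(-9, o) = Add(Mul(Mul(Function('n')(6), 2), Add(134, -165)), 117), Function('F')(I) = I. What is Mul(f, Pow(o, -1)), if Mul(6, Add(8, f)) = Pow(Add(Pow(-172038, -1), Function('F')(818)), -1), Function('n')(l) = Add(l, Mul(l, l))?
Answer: Rational(-3377363973, 116662751807) ≈ -0.028950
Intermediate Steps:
Function('n')(l) = Add(l, Pow(l, 2))
o = Rational(829, 3) (o = Mul(Rational(-1, 9), Add(Mul(Mul(Mul(6, Add(1, 6)), 2), Add(134, -165)), 117)) = Mul(Rational(-1, 9), Add(Mul(Mul(Mul(6, 7), 2), -31), 117)) = Mul(Rational(-1, 9), Add(Mul(Mul(42, 2), -31), 117)) = Mul(Rational(-1, 9), Add(Mul(84, -31), 117)) = Mul(Rational(-1, 9), Add(-2604, 117)) = Mul(Rational(-1, 9), -2487) = Rational(829, 3) ≈ 276.33)
f = Rational(-1125787991, 140727083) (f = Add(-8, Mul(Rational(1, 6), Pow(Add(Pow(-172038, -1), 818), -1))) = Add(-8, Mul(Rational(1, 6), Pow(Add(Rational(-1, 172038), 818), -1))) = Add(-8, Mul(Rational(1, 6), Pow(Rational(140727083, 172038), -1))) = Add(-8, Mul(Rational(1, 6), Rational(172038, 140727083))) = Add(-8, Rational(28673, 140727083)) = Rational(-1125787991, 140727083) ≈ -7.9998)
Mul(f, Pow(o, -1)) = Mul(Rational(-1125787991, 140727083), Pow(Rational(829, 3), -1)) = Mul(Rational(-1125787991, 140727083), Rational(3, 829)) = Rational(-3377363973, 116662751807)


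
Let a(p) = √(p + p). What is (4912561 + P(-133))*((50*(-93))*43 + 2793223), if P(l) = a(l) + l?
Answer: 12739266896844 + 2593273*I*√266 ≈ 1.2739e+13 + 4.2295e+7*I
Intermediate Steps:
a(p) = √2*√p (a(p) = √(2*p) = √2*√p)
P(l) = l + √2*√l (P(l) = √2*√l + l = l + √2*√l)
(4912561 + P(-133))*((50*(-93))*43 + 2793223) = (4912561 + (-133 + √2*√(-133)))*((50*(-93))*43 + 2793223) = (4912561 + (-133 + √2*(I*√133)))*(-4650*43 + 2793223) = (4912561 + (-133 + I*√266))*(-199950 + 2793223) = (4912428 + I*√266)*2593273 = 12739266896844 + 2593273*I*√266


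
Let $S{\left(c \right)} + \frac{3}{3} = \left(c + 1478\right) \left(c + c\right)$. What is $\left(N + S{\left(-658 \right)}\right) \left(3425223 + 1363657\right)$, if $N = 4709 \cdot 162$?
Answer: $-1514545555440$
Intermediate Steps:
$S{\left(c \right)} = -1 + 2 c \left(1478 + c\right)$ ($S{\left(c \right)} = -1 + \left(c + 1478\right) \left(c + c\right) = -1 + \left(1478 + c\right) 2 c = -1 + 2 c \left(1478 + c\right)$)
$N = 762858$
$\left(N + S{\left(-658 \right)}\right) \left(3425223 + 1363657\right) = \left(762858 + \left(-1 + 2 \left(-658\right)^{2} + 2956 \left(-658\right)\right)\right) \left(3425223 + 1363657\right) = \left(762858 - 1079121\right) 4788880 = \left(-316263\right) 4788880 = -1514545555440$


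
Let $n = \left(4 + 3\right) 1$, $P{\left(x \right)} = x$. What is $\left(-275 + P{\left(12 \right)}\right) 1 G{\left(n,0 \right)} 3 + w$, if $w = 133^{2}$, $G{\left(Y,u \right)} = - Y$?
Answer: $23212$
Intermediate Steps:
$n = 7$ ($n = 7 \cdot 1 = 7$)
$w = 17689$
$\left(-275 + P{\left(12 \right)}\right) 1 G{\left(n,0 \right)} 3 + w = \left(-275 + 12\right) 1 \left(\left(-1\right) 7\right) 3 + 17689 = - 263 \cdot 1 \left(-7\right) 3 + 17689 = - 263 \left(\left(-7\right) 3\right) + 17689 = \left(-263\right) \left(-21\right) + 17689 = 5523 + 17689 = 23212$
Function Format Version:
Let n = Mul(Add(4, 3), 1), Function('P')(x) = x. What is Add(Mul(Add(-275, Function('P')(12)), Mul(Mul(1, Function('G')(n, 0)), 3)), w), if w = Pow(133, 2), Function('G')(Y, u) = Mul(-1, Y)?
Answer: 23212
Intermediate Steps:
n = 7 (n = Mul(7, 1) = 7)
w = 17689
Add(Mul(Add(-275, Function('P')(12)), Mul(Mul(1, Function('G')(n, 0)), 3)), w) = Add(Mul(Add(-275, 12), Mul(Mul(1, Mul(-1, 7)), 3)), 17689) = Add(Mul(-263, Mul(Mul(1, -7), 3)), 17689) = Add(Mul(-263, Mul(-7, 3)), 17689) = Add(Mul(-263, -21), 17689) = Add(5523, 17689) = 23212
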